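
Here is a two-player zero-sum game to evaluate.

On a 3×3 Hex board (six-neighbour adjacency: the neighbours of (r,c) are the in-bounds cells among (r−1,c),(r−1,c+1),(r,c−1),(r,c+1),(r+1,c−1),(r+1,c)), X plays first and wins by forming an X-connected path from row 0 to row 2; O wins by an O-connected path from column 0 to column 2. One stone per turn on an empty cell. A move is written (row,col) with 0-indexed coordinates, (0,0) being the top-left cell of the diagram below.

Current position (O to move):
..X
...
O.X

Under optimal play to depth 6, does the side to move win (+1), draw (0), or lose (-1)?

ply 1, O at ..X/.../O.X | (0,0)=-1→O.X/.../O.X; (0,1)=-1→.OX/.../O.X; (1,0)=-1→..X/O../O.X; (1,1)=-1→..X/.O./O.X; (1,2)=+1→..X/..O/O.X*; (2,1)=-1→..X/.../OOX
ply 2, X at ..X/..O/O.X | (0,0)=-1→X.X/..O/O.X*; (0,1)=-1→.XX/..O/O.X; (1,0)=-1→..X/X.O/O.X; (1,1)=-1→..X/.XO/O.X; (2,1)=-1→..X/..O/OXX
ply 3, O at X.X/..O/O.X | (0,1)=+1→XOX/..O/O.X*; (1,0)=+1→X.X/O.O/O.X; (1,1)=+1→X.X/.OO/O.X; (2,1)=+1→X.X/..O/OOX
ply 4, X at XOX/..O/O.X | (1,0)=-1→XOX/X.O/O.X*; (1,1)=-1→XOX/.XO/O.X; (2,1)=-1→XOX/..O/OXX
ply 5, O at XOX/X.O/O.X | (1,1)=+1→XOX/XOO/O.X*; (2,1)=+1→XOX/X.O/OOX
ply 6: XOX/XOO/O.X is terminal -1 (X); from ..X/.../O.X depth 6

value(..X/.../O.X, O) = +1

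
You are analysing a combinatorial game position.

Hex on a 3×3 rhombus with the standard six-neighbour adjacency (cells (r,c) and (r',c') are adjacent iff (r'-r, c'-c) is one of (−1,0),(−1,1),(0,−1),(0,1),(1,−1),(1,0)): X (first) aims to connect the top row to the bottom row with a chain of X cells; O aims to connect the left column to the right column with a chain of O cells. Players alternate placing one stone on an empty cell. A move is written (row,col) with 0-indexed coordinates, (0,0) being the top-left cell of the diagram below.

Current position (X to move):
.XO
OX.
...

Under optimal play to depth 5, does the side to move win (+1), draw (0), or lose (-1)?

[.XO/OX./...] X move#1: (0,0):+1/XXO/OX./...*, (1,2):+1/.XO/OXX/..., (2,0):+1/.XO/OX./X.., (2,1):+1/.XO/OX./.X., (2,2):+1/.XO/OX./..X
[XXO/OX./...] O move#2: (1,2):-1/XXO/OXO/...*, (2,0):-1/XXO/OX./O.., (2,1):-1/XXO/OX./.O., (2,2):-1/XXO/OX./..O
[XXO/OXO/...] X move#3: (2,0):+1/XXO/OXO/X..*, (2,1):+1/XXO/OXO/.X., (2,2):+1/XXO/OXO/..X
[XXO/OXO/X..] end (terminal -1, O#4); searched .XO/OX./... to 5

value(.XO/OX./..., X) = +1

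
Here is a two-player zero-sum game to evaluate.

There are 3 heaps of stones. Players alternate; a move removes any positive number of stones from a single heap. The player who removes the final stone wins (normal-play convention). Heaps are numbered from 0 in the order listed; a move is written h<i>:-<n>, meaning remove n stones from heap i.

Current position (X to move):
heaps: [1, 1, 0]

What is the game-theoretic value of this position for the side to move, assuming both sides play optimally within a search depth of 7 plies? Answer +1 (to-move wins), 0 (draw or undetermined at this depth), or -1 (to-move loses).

ply 1, X at (1,1,0) | h0:-1=-1→(0,1,0)*; h1:-1=-1→(1,0,0)
ply 2, O at (0,1,0) | h1:-1=+1→(0,0,0)*
ply 3: (0,0,0) is terminal -1 (X); from (1,1,0) depth 7

value((1,1,0), X) = -1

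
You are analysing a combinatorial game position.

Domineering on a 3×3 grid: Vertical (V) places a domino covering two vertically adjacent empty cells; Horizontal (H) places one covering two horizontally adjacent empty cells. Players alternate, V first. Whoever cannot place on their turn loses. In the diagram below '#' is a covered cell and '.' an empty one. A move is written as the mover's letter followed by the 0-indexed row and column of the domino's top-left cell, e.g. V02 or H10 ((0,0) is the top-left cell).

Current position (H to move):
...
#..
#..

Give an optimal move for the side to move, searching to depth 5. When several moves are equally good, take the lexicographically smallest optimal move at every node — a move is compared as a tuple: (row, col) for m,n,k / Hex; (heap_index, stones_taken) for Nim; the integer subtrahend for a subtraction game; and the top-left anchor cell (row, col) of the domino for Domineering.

p1 H@[.../#../#..]: H00[##./#../#..]-1 H01[.##/#../#..]-1 H11[.../###/#..]+1* H21[.../#../###]-1
p2 V@[.../###/#..] terminal -1; root [.../#../#..] d5

H's best at [.../#../#..]: H11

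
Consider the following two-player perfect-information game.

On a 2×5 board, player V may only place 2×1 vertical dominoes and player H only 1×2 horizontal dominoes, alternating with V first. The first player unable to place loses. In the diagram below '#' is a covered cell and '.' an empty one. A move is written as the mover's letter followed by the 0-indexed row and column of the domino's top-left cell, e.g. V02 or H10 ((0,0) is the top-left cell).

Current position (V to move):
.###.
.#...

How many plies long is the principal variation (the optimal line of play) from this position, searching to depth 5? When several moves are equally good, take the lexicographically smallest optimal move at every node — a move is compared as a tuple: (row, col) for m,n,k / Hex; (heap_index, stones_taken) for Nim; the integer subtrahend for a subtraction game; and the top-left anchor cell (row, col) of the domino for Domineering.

PV length from [.###./.#...]: 3 plies

[.###./.#...] V move#1: V00:-1/####./##..., V04:+1/.####/.#..#*
[.####/.#..#] H move#2: H12:-1/.####/.####*
[.####/.####] V move#3: V00:+1/#####/#####*
[#####/#####] end (terminal -1, H#4); searched .###./.#... to 5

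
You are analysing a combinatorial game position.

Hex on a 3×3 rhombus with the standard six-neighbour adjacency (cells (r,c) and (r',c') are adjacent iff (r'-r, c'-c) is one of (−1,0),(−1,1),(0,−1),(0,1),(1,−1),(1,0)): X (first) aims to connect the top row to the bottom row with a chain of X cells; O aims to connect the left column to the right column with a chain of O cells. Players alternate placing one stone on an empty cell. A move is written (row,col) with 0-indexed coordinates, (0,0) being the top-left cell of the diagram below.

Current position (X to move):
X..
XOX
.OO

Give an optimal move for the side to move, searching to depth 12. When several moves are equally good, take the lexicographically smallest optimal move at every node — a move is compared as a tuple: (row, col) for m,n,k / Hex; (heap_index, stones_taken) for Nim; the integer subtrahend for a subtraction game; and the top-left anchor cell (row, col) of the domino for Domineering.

X's best at [X../XOX/.OO]: (2,0)

p1 X@[X../XOX/.OO]: (0,1)[XX./XOX/.OO]-1 (0,2)[X.X/XOX/.OO]-1 (2,0)[X../XOX/XOO]+1*
p2 O@[X../XOX/XOO] terminal -1; root [X../XOX/.OO] d12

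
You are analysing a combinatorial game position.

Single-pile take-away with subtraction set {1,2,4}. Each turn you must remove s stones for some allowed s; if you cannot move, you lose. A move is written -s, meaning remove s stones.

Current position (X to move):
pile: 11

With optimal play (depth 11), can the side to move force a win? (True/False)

X winning at [11]: True

[11] X move#1: -1:-1/10, -2:+1/9*, -4:-1/7
[9] O move#2: -1:-1/8*, -2:-1/7, -4:-1/5
[8] X move#3: -1:-1/7, -2:+1/6*, -4:-1/4
[6] O move#4: -1:-1/5*, -2:-1/4, -4:-1/2
[5] X move#5: -1:-1/4, -2:+1/3*, -4:-1/1
[3] O move#6: -1:-1/2*, -2:-1/1
[2] X move#7: -1:-1/1, -2:+1/0*
[0] end (terminal -1, O#8); searched 11 to 11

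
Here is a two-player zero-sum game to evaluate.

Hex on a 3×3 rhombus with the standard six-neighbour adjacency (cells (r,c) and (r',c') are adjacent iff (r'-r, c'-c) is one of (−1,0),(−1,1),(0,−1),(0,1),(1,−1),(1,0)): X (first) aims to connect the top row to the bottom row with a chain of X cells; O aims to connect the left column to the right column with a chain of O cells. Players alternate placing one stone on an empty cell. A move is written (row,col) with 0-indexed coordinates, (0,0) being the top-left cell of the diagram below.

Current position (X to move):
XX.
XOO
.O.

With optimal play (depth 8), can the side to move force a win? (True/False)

X winning at [XX./XOO/.O.]: True

[XX./XOO/.O.] X move#1: (0,2):-1/XXX/XOO/.O., (2,0):+1/XX./XOO/XO.*, (2,2):-1/XX./XOO/.OX
[XX./XOO/XO.] end (terminal -1, O#2); searched XX./XOO/.O. to 8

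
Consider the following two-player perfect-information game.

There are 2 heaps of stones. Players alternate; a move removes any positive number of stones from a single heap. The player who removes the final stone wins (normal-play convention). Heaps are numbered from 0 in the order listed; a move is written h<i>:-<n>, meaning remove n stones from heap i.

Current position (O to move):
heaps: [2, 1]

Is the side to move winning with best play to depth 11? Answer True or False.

p1 O@[(2,1)]: h0:-1[(1,1)]+1* h0:-2[(0,1)]-1 h1:-1[(2,0)]-1
p2 X@[(1,1)]: h0:-1[(0,1)]-1* h1:-1[(1,0)]-1
p3 O@[(0,1)]: h1:-1[(0,0)]+1*
p4 X@[(0,0)] terminal -1; root [(2,1)] d11

O winning at [(2,1)]: True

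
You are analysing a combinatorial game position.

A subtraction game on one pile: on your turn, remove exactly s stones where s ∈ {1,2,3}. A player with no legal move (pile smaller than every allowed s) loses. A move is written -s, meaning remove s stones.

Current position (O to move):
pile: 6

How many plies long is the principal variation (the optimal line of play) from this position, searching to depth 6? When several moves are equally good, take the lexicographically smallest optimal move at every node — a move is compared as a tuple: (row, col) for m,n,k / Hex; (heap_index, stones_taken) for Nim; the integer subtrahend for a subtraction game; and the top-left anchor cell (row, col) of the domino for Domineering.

PV length from [6]: 3 plies

p1 O@[6]: -1[5]-1 -2[4]+1* -3[3]-1
p2 X@[4]: -1[3]-1* -2[2]-1 -3[1]-1
p3 O@[3]: -1[2]-1 -2[1]-1 -3[0]+1*
p4 X@[0] terminal -1; root [6] d6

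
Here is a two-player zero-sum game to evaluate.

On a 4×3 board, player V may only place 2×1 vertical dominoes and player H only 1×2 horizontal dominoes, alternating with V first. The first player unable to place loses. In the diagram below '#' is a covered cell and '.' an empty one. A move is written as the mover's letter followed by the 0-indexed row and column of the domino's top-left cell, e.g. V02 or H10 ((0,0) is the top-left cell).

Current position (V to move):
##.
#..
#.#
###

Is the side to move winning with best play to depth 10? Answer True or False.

ply 1, V at ##./#../#.#/### | V02=+1→###/#.#/#.#/###*; V11=+1→##./##./###/###
ply 2: ###/#.#/#.#/### is terminal -1 (H); from ##./#../#.#/### depth 10

V winning at [##./#../#.#/###]: True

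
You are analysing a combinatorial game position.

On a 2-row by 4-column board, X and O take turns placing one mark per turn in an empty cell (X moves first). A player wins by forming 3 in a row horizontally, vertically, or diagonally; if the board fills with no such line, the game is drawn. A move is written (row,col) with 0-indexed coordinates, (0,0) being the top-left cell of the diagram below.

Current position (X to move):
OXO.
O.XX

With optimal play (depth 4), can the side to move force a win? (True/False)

X winning at [OXO./O.XX]: True

ply 1, X at OXO./O.XX | (0,3)=+0→OXOX/O.XX; (1,1)=+1→OXO./OXXX*
ply 2: OXO./OXXX is terminal -1 (O); from OXO./O.XX depth 4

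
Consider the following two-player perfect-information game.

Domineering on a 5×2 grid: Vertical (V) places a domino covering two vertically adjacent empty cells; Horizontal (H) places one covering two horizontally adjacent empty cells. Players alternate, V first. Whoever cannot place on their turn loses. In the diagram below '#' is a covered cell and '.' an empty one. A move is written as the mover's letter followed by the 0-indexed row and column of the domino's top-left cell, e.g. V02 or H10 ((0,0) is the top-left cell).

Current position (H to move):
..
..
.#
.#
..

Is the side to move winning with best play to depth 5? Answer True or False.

H winning at [../../.#/.#/..]: True

[../../.#/.#/..] H move#1: H00:+1/##/../.#/.#/..*, H10:+1/../##/.#/.#/.., H40:-1/../../.#/.#/##
[##/../.#/.#/..] V move#2: V10:-1/##/#./##/.#/..*, V20:-1/##/../##/##/.., V30:-1/##/../.#/##/#.
[##/#./##/.#/..] H move#3: H40:+1/##/#./##/.#/##*
[##/#./##/.#/##] end (terminal -1, V#4); searched ../../.#/.#/.. to 5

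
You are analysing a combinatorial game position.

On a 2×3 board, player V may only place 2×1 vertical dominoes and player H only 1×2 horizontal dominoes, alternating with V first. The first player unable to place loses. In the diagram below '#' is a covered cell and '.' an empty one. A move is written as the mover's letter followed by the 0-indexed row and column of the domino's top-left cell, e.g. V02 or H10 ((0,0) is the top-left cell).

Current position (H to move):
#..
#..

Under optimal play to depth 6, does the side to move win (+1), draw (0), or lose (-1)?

value(#../#.., H) = +1

p1 H@[#../#..]: H01[###/#..]+1* H11[#../###]+1
p2 V@[###/#..] terminal -1; root [#../#..] d6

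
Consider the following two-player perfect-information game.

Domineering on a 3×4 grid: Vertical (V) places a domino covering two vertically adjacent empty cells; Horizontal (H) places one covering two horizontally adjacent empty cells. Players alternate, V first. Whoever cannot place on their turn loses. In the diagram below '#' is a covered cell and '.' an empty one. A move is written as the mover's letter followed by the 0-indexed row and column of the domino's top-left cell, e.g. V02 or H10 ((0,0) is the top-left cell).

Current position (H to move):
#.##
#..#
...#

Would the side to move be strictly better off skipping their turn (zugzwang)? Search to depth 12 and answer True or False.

[#.##/#..#/...#] H move#1: H11:+1/#.##/####/...#*, H20:-1/#.##/#..#/##.#, H21:-1/#.##/#..#/.###
[#.##/####/...#] end (terminal -1, V#2); searched #.##/#..#/...# to 12
if H skipped the turn, V would face:
~ [#.##/#..#/...#] V move#1: V01:-1/####/##.#/...#, V11:+1/#.##/##.#/.#.#*, V12:+1/#.##/#.##/..##
~ [#.##/##.#/.#.#] end (terminal -1, H#2); searched #.##/#..#/...# to 12
compare (H): move=+1 vs pass=-1

zugzwang(#.##/#..#/...#, H) = False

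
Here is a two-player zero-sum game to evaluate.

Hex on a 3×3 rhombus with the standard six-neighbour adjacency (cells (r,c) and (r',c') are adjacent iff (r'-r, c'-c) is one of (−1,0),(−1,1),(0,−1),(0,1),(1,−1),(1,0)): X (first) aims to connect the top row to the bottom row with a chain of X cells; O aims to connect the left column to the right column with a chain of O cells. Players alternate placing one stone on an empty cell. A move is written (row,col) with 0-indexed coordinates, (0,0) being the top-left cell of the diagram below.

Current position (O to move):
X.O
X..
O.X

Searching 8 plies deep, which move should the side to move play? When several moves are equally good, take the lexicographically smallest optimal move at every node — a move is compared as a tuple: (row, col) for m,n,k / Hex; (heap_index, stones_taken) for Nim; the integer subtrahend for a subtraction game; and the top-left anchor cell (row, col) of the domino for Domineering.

ply 1, O at X.O/X../O.X | (0,1)=-1→XOO/X../O.X; (1,1)=+1→X.O/XO./O.X*; (1,2)=+1→X.O/X.O/O.X; (2,1)=+1→X.O/X../OOX
ply 2: X.O/XO./O.X is terminal -1 (X); from X.O/X../O.X depth 8

O's best at [X.O/X../O.X]: (1,1)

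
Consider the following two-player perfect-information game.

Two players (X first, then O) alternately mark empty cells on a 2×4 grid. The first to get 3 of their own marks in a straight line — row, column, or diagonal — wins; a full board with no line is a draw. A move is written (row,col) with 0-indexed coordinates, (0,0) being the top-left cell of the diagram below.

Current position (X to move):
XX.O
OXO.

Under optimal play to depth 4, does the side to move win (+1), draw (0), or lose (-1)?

value(XX.O/OXO., X) = +1

[XX.O/OXO.] X move#1: (0,2):+1/XXXO/OXO.*, (1,3):+0/XX.O/OXOX
[XXXO/OXO.] end (terminal -1, O#2); searched XX.O/OXO. to 4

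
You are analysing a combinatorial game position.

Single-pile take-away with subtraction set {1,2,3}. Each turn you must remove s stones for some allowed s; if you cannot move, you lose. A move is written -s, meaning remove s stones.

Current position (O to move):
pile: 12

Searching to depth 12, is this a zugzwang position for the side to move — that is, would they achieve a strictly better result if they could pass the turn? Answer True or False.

p1 O@[12]: -1[11]-1* -2[10]-1 -3[9]-1
p2 X@[11]: -1[10]-1 -2[9]-1 -3[8]+1*
p3 O@[8]: -1[7]-1* -2[6]-1 -3[5]-1
p4 X@[7]: -1[6]-1 -2[5]-1 -3[4]+1*
p5 O@[4]: -1[3]-1* -2[2]-1 -3[1]-1
p6 X@[3]: -1[2]-1 -2[1]-1 -3[0]+1*
p7 O@[0] terminal -1; root [12] d12
if O skipped the turn, X would face:
~ p1 X@[12]: -1[11]-1* -2[10]-1 -3[9]-1
~ p2 O@[11]: -1[10]-1 -2[9]-1 -3[8]+1*
~ p3 X@[8]: -1[7]-1* -2[6]-1 -3[5]-1
~ p4 O@[7]: -1[6]-1 -2[5]-1 -3[4]+1*
~ p5 X@[4]: -1[3]-1* -2[2]-1 -3[1]-1
~ p6 O@[3]: -1[2]-1 -2[1]-1 -3[0]+1*
~ p7 X@[0] terminal -1; root [12] d12
compare (O): move=-1 vs pass=+1

zugzwang(12, O) = True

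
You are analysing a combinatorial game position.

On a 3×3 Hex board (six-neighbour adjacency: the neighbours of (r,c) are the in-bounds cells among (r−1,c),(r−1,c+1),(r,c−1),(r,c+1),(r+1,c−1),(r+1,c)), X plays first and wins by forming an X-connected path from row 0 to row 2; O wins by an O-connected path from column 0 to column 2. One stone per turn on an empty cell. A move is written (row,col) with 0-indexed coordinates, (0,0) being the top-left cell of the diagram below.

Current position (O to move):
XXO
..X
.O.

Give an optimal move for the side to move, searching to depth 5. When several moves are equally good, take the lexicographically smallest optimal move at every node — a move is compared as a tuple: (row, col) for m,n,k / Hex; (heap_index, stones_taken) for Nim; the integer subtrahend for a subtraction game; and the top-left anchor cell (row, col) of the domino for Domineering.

p1 O@[XXO/..X/.O.]: (1,0)[XXO/O.X/.O.]-1 (1,1)[XXO/.OX/.O.]+1* (2,0)[XXO/..X/OO.]+1 (2,2)[XXO/..X/.OO]-1
p2 X@[XXO/.OX/.O.]: (1,0)[XXO/XOX/.O.]-1* (2,0)[XXO/.OX/XO.]-1 (2,2)[XXO/.OX/.OX]-1
p3 O@[XXO/XOX/.O.]: (2,0)[XXO/XOX/OO.]+1* (2,2)[XXO/XOX/.OO]-1
p4 X@[XXO/XOX/OO.] terminal -1; root [XXO/..X/.O.] d5

O's best at [XXO/..X/.O.]: (1,1)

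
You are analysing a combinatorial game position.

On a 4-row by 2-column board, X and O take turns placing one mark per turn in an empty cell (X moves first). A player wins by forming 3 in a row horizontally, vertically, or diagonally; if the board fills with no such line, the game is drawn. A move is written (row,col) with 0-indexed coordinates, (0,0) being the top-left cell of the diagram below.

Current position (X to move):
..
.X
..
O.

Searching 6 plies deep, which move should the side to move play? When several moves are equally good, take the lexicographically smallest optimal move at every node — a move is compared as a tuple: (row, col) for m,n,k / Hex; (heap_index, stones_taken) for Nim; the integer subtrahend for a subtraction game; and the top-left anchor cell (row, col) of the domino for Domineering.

X's best at [../.X/../O.]: (2,1)

ply 1, X at ../.X/../O. | (0,0)=+0→X./.X/../O.; (0,1)=+0→.X/.X/../O.; (1,0)=+0→../XX/../O.; (2,0)=+0→../.X/X./O.; (2,1)=+1→../.X/.X/O.*; (3,1)=+0→../.X/../OX
ply 2, O at ../.X/.X/O. | (0,0)=-1→O./.X/.X/O.*; (0,1)=-1→.O/.X/.X/O.; (1,0)=-1→../OX/.X/O.; (2,0)=-1→../.X/OX/O.; (3,1)=-1→../.X/.X/OO
ply 3, X at O./.X/.X/O. | (0,1)=+1→OX/.X/.X/O.*; (1,0)=+1→O./XX/.X/O.; (2,0)=+1→O./.X/XX/O.; (3,1)=+1→O./.X/.X/OX
ply 4: OX/.X/.X/O. is terminal -1 (O); from ../.X/../O. depth 6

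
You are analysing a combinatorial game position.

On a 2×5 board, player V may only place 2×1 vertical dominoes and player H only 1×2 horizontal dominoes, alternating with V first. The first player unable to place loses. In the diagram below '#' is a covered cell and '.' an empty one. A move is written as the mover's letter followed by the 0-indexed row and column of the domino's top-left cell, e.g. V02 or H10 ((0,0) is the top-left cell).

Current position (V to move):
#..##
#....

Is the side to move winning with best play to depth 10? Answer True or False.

V winning at [#..##/#....]: True

p1 V@[#..##/#....]: V01[##.##/##...]-1 V02[#.###/#.#..]+1*
p2 H@[#.###/#.#..]: H13[#.###/#.###]-1*
p3 V@[#.###/#.###]: V01[#####/#####]+1*
p4 H@[#####/#####] terminal -1; root [#..##/#....] d10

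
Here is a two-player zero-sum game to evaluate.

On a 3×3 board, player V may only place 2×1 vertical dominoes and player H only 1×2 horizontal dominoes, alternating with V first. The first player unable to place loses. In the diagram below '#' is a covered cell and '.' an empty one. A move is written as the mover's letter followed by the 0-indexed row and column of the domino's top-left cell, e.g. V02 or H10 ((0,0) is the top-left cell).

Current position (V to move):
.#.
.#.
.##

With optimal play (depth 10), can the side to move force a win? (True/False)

V winning at [.#./.#./.##]: True

p1 V@[.#./.#./.##]: V00[##./##./.##]+1* V02[.##/.##/.##]+1 V10[.#./##./###]+1
p2 H@[##./##./.##] terminal -1; root [.#./.#./.##] d10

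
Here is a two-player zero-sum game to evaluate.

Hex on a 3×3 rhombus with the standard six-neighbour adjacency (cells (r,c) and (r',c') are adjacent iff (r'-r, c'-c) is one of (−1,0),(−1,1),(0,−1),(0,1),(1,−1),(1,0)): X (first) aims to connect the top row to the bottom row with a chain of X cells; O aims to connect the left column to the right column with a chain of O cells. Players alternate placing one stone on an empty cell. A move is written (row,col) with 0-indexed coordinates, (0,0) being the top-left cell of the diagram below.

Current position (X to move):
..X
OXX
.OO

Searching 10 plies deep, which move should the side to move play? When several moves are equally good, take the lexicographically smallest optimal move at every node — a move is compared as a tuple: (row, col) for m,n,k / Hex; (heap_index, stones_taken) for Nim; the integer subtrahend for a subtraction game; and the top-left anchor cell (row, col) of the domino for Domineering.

p1 X@[..X/OXX/.OO]: (0,0)[X.X/OXX/.OO]-1 (0,1)[.XX/OXX/.OO]-1 (2,0)[..X/OXX/XOO]+1*
p2 O@[..X/OXX/XOO] terminal -1; root [..X/OXX/.OO] d10

X's best at [..X/OXX/.OO]: (2,0)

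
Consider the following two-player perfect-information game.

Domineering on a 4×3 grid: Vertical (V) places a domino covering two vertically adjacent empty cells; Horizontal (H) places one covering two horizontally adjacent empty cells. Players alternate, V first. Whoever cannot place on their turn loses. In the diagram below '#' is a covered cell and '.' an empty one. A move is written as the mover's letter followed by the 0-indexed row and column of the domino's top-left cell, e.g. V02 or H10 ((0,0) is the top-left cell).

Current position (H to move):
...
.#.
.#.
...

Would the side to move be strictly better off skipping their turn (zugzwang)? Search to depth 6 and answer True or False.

zugzwang(.../.#./.#./..., H) = False

ply 1, H at .../.#./.#./... | H00=-1→##./.#./.#./...*; H01=-1→.##/.#./.#./...; H30=-1→.../.#./.#./##.; H31=-1→.../.#./.#./.##
ply 2, V at ##./.#./.#./... | V02=+1→###/.##/.#./...*; V10=+1→##./##./##./...; V12=+1→##./.##/.##/...; V20=+1→##./.#./##./#..; V22=+1→##./.#./.##/..#
ply 3, H at ###/.##/.#./... | H30=-1→###/.##/.#./##.*; H31=-1→###/.##/.#./.##
ply 4, V at ###/.##/.#./##. | V10=+1→###/###/##./##.*; V22=+1→###/.##/.##/###
ply 5: ###/###/##./##. is terminal -1 (H); from .../.#./.#./... depth 6
suppose H passes — search the same position with V to move:
pass> ply 1, V at .../.#./.#./... | V00=+1→#../##./.#./...*; V02=+1→..#/.##/.#./...; V10=-1→.../##./##./...; V12=-1→.../.##/.##/...; V20=+1→.../.#./##./#..; V22=+1→.../.#./.##/..#
pass> ply 2, H at #../##./.#./... | H01=-1→###/##./.#./...*; H30=-1→#../##./.#./##.; H31=-1→#../##./.#./.##
pass> ply 3, V at ###/##./.#./... | V12=-1→###/###/.##/...; V20=+1→###/##./##./#..*; V22=-1→###/##./.##/..#
pass> ply 4, H at ###/##./##./#.. | H31=-1→###/##./##./###*
pass> ply 5, V at ###/##./##./### | V12=+1→###/###/###/###*
pass> ply 6: ###/###/###/### is terminal -1 (H); from .../.#./.#./... depth 6
for H: play -1, pass -1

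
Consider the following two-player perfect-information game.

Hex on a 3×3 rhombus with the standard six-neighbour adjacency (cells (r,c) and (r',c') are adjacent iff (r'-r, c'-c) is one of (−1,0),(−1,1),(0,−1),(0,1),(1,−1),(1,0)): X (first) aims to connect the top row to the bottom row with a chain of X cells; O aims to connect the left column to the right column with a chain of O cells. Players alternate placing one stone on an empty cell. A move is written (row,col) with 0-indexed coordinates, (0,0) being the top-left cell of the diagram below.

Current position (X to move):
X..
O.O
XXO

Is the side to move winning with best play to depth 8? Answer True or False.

ply 1, X at X../O.O/XXO | (0,1)=-1→XX./O.O/XXO; (0,2)=-1→X.X/O.O/XXO; (1,1)=+1→X../OXO/XXO*
ply 2, O at X../OXO/XXO | (0,1)=-1→XO./OXO/XXO*; (0,2)=-1→X.O/OXO/XXO
ply 3, X at XO./OXO/XXO | (0,2)=+1→XOX/OXO/XXO*
ply 4: XOX/OXO/XXO is terminal -1 (O); from X../O.O/XXO depth 8

X winning at [X../O.O/XXO]: True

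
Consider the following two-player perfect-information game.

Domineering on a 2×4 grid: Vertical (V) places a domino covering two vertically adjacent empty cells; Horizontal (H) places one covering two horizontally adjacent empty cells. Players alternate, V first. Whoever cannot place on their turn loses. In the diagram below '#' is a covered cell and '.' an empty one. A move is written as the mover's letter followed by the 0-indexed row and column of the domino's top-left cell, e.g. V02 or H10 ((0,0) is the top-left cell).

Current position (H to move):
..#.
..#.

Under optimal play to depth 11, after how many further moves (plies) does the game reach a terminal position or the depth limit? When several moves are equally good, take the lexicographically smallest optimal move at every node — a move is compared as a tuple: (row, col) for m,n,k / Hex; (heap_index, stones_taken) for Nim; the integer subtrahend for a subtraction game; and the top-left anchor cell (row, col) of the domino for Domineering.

[..#./..#.] H move#1: H00:+1/###./..#.*, H10:+1/..#./###.
[###./..#.] V move#2: V03:-1/####/..##*
[####/..##] H move#3: H10:+1/####/####*
[####/####] end (terminal -1, V#4); searched ..#./..#. to 11

PV length from [..#./..#.]: 3 plies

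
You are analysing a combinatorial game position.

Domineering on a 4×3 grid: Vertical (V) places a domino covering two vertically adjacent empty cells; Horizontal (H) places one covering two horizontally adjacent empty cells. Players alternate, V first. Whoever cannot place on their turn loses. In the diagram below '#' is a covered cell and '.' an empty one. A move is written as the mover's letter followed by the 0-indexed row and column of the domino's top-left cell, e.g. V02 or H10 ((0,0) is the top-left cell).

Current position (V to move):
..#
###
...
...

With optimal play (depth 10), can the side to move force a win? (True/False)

p1 V@[..#/###/.../...]: V20[..#/###/#../#..]-1 V21[..#/###/.#./.#.]+1* V22[..#/###/..#/..#]-1
p2 H@[..#/###/.#./.#.]: H00[###/###/.#./.#.]-1*
p3 V@[###/###/.#./.#.]: V20[###/###/##./##.]+1* V22[###/###/.##/.##]+1
p4 H@[###/###/##./##.] terminal -1; root [..#/###/.../...] d10

V winning at [..#/###/.../...]: True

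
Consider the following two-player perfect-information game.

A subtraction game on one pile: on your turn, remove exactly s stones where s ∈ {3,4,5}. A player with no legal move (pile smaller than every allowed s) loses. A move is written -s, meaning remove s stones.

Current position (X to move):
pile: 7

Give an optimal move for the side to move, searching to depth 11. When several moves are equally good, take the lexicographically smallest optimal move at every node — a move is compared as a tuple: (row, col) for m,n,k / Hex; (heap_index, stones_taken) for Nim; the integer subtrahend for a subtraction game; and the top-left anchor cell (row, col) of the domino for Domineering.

X's best at [7]: -5

ply 1, X at 7 | -3=-1→4; -4=-1→3; -5=+1→2*
ply 2: 2 is terminal -1 (O); from 7 depth 11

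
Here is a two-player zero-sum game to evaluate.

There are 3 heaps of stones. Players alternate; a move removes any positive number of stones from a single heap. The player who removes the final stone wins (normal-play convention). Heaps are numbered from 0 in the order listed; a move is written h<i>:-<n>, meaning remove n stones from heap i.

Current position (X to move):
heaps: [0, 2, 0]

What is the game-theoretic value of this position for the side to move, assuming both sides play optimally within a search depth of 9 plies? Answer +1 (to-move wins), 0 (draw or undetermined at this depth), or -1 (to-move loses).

ply 1, X at (0,2,0) | h1:-1=-1→(0,1,0); h1:-2=+1→(0,0,0)*
ply 2: (0,0,0) is terminal -1 (O); from (0,2,0) depth 9

value((0,2,0), X) = +1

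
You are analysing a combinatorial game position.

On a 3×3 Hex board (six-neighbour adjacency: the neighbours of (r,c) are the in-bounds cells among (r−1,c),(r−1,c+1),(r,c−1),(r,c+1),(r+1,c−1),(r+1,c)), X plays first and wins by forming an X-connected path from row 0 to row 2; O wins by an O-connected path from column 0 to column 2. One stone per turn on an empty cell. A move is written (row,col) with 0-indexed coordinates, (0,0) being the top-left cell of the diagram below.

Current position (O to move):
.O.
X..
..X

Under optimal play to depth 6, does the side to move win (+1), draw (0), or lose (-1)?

value(.O./X../..X, O) = +1

ply 1, O at .O./X../..X | (0,0)=-1→OO./X../..X; (0,2)=-1→.OO/X../..X; (1,1)=+1→.O./XO./..X*; (1,2)=-1→.O./X.O/..X; (2,0)=-1→.O./X../O.X; (2,1)=-1→.O./X../.OX
ply 2, X at .O./XO./..X | (0,0)=-1→XO./XO./..X*; (0,2)=-1→.OX/XO./..X; (1,2)=-1→.O./XOX/..X; (2,0)=-1→.O./XO./X.X; (2,1)=-1→.O./XO./.XX
ply 3, O at XO./XO./..X | (0,2)=-1→XOO/XO./..X; (1,2)=-1→XO./XOO/..X; (2,0)=+1→XO./XO./O.X*; (2,1)=-1→XO./XO./.OX
ply 4, X at XO./XO./O.X | (0,2)=-1→XOX/XO./O.X*; (1,2)=-1→XO./XOX/O.X; (2,1)=-1→XO./XO./OXX
ply 5, O at XOX/XO./O.X | (1,2)=+1→XOX/XOO/O.X*; (2,1)=-1→XOX/XO./OOX
ply 6: XOX/XOO/O.X is terminal -1 (X); from .O./X../..X depth 6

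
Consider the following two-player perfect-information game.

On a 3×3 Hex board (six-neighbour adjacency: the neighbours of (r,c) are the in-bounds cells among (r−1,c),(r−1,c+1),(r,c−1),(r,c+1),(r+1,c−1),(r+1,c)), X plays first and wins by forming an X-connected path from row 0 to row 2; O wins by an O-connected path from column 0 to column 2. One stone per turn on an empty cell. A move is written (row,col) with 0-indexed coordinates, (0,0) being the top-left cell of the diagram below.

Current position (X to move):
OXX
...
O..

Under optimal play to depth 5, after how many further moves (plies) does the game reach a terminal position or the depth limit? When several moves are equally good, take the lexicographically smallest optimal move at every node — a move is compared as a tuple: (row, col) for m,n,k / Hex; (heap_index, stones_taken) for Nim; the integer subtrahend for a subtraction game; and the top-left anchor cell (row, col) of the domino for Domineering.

PV length from [OXX/.../O..]: 5 plies

ply 1, X at OXX/.../O.. | (1,0)=-1→OXX/X../O..; (1,1)=-1→OXX/.X./O..; (1,2)=+1→OXX/..X/O..*; (2,1)=+1→OXX/.../OX.; (2,2)=-1→OXX/.../O.X
ply 2, O at OXX/..X/O.. | (1,0)=-1→OXX/O.X/O..*; (1,1)=-1→OXX/.OX/O..; (2,1)=-1→OXX/..X/OO.; (2,2)=-1→OXX/..X/O.O
ply 3, X at OXX/O.X/O.. | (1,1)=+1→OXX/OXX/O..*; (2,1)=+1→OXX/O.X/OX.; (2,2)=+1→OXX/O.X/O.X
ply 4, O at OXX/OXX/O.. | (2,1)=-1→OXX/OXX/OO.*; (2,2)=-1→OXX/OXX/O.O
ply 5, X at OXX/OXX/OO. | (2,2)=+1→OXX/OXX/OOX*
ply 6: OXX/OXX/OOX is terminal -1 (O); from OXX/.../O.. depth 5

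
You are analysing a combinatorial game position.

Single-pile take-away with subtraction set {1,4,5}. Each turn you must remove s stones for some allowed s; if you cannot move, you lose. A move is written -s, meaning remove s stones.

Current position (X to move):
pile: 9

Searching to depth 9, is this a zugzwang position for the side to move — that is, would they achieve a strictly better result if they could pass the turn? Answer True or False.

p1 X@[9]: -1[8]+1* -4[5]-1 -5[4]-1
p2 O@[8]: -1[7]-1* -4[4]-1 -5[3]-1
p3 X@[7]: -1[6]-1 -4[3]-1 -5[2]+1*
p4 O@[2]: -1[1]-1*
p5 X@[1]: -1[0]+1*
p6 O@[0] terminal -1; root [9] d9
if X skipped the turn, O would face:
~ p1 O@[9]: -1[8]+1* -4[5]-1 -5[4]-1
~ p2 X@[8]: -1[7]-1* -4[4]-1 -5[3]-1
~ p3 O@[7]: -1[6]-1 -4[3]-1 -5[2]+1*
~ p4 X@[2]: -1[1]-1*
~ p5 O@[1]: -1[0]+1*
~ p6 X@[0] terminal -1; root [9] d9
compare (X): move=+1 vs pass=-1

zugzwang(9, X) = False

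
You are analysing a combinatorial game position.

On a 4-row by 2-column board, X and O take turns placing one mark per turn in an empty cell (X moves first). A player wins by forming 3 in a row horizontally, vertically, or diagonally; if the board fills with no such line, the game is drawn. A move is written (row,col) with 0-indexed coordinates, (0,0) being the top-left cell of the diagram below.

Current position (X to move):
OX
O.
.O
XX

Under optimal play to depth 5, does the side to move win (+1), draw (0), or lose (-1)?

value(OX/O./.O/XX, X) = 0

[OX/O./.O/XX] X move#1: (1,1):-1/OX/OX/.O/XX, (2,0):+0/OX/O./XO/XX*
[OX/O./XO/XX] O move#2: (1,1):+0/OX/OO/XO/XX*
[OX/OO/XO/XX] end (terminal +0, X#3); searched OX/O./.O/XX to 5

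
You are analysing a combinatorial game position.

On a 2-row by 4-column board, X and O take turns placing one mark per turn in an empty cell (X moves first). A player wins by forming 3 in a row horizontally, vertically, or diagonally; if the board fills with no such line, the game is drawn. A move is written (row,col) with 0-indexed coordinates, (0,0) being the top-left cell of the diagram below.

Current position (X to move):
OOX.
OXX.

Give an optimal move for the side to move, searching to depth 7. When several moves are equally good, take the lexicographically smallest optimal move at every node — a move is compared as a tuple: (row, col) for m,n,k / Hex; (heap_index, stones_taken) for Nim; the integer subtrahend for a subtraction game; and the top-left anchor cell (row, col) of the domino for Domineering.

X's best at [OOX./OXX.]: (1,3)

ply 1, X at OOX./OXX. | (0,3)=+0→OOXX/OXX.; (1,3)=+1→OOX./OXXX*
ply 2: OOX./OXXX is terminal -1 (O); from OOX./OXX. depth 7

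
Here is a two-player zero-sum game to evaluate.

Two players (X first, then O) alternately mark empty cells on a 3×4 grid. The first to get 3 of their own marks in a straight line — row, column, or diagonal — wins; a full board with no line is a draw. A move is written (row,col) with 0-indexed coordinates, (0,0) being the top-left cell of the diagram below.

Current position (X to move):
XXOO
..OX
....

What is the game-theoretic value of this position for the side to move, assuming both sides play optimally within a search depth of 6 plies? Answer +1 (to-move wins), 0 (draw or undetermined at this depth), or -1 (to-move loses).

value(XXOO/..OX/...., X) = -1

[XXOO/..OX/....] X move#1: (1,0):-1/XXOO/X.OX/....*, (1,1):-1/XXOO/.XOX/...., (2,0):-1/XXOO/..OX/X..., (2,1):-1/XXOO/..OX/.X.., (2,2):-1/XXOO/..OX/..X., (2,3):-1/XXOO/..OX/...X
[XXOO/X.OX/....] O move#2: (1,1):-1/XXOO/XOOX/...., (2,0):+1/XXOO/X.OX/O...*, (2,1):+1/XXOO/X.OX/.O.., (2,2):+1/XXOO/X.OX/..O., (2,3):-1/XXOO/X.OX/...O
[XXOO/X.OX/O...] X move#3: (1,1):-1/XXOO/XXOX/O...*, (2,1):-1/XXOO/X.OX/OX.., (2,2):-1/XXOO/X.OX/O.X., (2,3):-1/XXOO/X.OX/O..X
[XXOO/XXOX/O...] O move#4: (2,1):+1/XXOO/XXOX/OO..*, (2,2):+1/XXOO/XXOX/O.O., (2,3):-1/XXOO/XXOX/O..O
[XXOO/XXOX/OO..] end (terminal -1, X#5); searched XXOO/..OX/.... to 6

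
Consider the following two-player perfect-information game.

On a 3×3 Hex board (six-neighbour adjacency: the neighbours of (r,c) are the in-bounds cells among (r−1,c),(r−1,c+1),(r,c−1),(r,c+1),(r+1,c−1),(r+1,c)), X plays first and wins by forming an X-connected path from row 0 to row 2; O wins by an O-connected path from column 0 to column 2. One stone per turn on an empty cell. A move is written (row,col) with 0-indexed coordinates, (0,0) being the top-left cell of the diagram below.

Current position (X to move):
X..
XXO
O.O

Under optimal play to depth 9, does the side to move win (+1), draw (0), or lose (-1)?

p1 X@[X../XXO/O.O]: (0,1)[XX./XXO/O.O]-1 (0,2)[X.X/XXO/O.O]-1 (2,1)[X../XXO/OXO]+1*
p2 O@[X../XXO/OXO] terminal -1; root [X../XXO/O.O] d9

value(X../XXO/O.O, X) = +1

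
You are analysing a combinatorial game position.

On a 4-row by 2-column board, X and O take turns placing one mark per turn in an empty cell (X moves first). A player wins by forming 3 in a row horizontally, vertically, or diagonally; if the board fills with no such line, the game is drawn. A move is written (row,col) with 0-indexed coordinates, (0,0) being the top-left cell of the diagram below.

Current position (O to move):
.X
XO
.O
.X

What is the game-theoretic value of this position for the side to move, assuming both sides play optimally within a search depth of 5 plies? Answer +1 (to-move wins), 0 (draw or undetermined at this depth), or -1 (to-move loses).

value(.X/XO/.O/.X, O) = 0

[.X/XO/.O/.X] O move#1: (0,0):+0/OX/XO/.O/.X*, (2,0):+0/.X/XO/OO/.X, (3,0):+0/.X/XO/.O/OX
[OX/XO/.O/.X] X move#2: (2,0):+0/OX/XO/XO/.X*, (3,0):+0/OX/XO/.O/XX
[OX/XO/XO/.X] O move#3: (3,0):+0/OX/XO/XO/OX*
[OX/XO/XO/OX] end (terminal +0, X#4); searched .X/XO/.O/.X to 5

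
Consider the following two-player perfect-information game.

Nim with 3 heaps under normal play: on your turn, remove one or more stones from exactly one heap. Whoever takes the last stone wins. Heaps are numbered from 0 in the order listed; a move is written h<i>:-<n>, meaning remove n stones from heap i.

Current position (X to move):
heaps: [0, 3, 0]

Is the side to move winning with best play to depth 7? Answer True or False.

X winning at [(0,3,0)]: True

p1 X@[(0,3,0)]: h1:-1[(0,2,0)]-1 h1:-2[(0,1,0)]-1 h1:-3[(0,0,0)]+1*
p2 O@[(0,0,0)] terminal -1; root [(0,3,0)] d7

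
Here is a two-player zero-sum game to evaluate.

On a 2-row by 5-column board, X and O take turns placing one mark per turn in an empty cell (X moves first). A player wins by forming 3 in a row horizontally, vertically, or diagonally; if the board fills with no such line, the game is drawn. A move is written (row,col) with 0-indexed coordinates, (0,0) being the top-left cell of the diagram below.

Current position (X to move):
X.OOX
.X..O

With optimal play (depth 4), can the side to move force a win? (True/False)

[X.OOX/.X..O] X move#1: (0,1):+0/XXOOX/.X..O*, (1,0):-1/X.OOX/XX..O, (1,2):-1/X.OOX/.XX.O, (1,3):-1/X.OOX/.X.XO
[XXOOX/.X..O] O move#2: (1,0):+0/XXOOX/OX..O*, (1,2):+0/XXOOX/.XO.O, (1,3):+0/XXOOX/.X.OO
[XXOOX/OX..O] X move#3: (1,2):+0/XXOOX/OXX.O*, (1,3):+0/XXOOX/OX.XO
[XXOOX/OXX.O] O move#4: (1,3):+0/XXOOX/OXXOO*
[XXOOX/OXXOO] end (terminal +0, X#5); searched X.OOX/.X..O to 4

X winning at [X.OOX/.X..O]: False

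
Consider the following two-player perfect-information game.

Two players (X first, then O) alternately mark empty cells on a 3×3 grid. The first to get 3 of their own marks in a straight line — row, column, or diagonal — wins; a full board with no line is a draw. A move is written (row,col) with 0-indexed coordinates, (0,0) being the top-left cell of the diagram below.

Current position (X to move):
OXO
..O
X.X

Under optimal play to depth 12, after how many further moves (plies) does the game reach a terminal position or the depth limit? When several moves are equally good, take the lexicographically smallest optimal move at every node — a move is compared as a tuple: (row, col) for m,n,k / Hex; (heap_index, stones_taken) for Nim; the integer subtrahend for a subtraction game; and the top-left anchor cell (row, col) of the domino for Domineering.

PV length from [OXO/..O/X.X]: 1 ply

ply 1, X at OXO/..O/X.X | (1,0)=+0→OXO/X.O/X.X; (1,1)=+0→OXO/.XO/X.X; (2,1)=+1→OXO/..O/XXX*
ply 2: OXO/..O/XXX is terminal -1 (O); from OXO/..O/X.X depth 12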